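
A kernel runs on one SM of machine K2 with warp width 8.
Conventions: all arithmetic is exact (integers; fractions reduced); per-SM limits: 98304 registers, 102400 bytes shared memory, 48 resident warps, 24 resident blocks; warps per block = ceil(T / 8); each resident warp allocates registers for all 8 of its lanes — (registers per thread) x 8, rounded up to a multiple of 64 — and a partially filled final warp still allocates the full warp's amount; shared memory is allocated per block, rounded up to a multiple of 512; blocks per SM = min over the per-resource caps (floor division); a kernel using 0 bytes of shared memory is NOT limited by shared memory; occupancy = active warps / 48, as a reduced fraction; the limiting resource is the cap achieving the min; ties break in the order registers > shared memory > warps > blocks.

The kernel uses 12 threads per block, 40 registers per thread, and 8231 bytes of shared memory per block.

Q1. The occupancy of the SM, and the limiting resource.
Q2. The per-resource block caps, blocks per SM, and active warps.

Answer: occupancy 11/24, limited by shared memory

registers: 153 blocks
shared memory: 11 blocks
warps: 24 blocks
blocks: 24 blocks

Answer: 11 blocks, 22 active warps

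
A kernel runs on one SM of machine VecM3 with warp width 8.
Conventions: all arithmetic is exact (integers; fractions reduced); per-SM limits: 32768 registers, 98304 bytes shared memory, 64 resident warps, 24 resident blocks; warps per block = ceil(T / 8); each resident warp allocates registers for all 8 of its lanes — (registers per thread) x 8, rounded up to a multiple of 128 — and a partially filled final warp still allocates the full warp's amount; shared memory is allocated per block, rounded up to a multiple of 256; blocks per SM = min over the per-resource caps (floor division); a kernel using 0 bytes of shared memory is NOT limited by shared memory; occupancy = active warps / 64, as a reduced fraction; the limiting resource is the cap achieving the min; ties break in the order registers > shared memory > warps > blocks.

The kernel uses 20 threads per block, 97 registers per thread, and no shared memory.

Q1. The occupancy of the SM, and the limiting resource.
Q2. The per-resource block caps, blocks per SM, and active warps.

Answer: occupancy 9/16, limited by registers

registers: 12 blocks
shared memory: no limit (kernel uses none)
warps: 21 blocks
blocks: 24 blocks

Answer: 12 blocks, 36 active warps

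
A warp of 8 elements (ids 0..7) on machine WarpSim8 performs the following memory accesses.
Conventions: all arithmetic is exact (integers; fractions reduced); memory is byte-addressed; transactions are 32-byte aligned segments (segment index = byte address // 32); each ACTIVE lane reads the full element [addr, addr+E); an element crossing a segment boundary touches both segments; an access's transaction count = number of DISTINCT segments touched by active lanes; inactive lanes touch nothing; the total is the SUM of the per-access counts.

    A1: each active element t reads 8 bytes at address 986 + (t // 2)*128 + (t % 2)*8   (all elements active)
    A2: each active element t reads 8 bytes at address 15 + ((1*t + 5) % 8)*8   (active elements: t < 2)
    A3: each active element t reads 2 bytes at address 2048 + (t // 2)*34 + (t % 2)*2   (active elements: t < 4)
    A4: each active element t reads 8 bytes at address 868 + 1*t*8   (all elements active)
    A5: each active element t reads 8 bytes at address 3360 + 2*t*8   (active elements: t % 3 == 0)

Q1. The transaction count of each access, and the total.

A1: 8 transactions
A2: 2 transactions
A3: 2 transactions
A4: 3 transactions
A5: 3 transactions

Answer: 8,2,2,3,3; total 18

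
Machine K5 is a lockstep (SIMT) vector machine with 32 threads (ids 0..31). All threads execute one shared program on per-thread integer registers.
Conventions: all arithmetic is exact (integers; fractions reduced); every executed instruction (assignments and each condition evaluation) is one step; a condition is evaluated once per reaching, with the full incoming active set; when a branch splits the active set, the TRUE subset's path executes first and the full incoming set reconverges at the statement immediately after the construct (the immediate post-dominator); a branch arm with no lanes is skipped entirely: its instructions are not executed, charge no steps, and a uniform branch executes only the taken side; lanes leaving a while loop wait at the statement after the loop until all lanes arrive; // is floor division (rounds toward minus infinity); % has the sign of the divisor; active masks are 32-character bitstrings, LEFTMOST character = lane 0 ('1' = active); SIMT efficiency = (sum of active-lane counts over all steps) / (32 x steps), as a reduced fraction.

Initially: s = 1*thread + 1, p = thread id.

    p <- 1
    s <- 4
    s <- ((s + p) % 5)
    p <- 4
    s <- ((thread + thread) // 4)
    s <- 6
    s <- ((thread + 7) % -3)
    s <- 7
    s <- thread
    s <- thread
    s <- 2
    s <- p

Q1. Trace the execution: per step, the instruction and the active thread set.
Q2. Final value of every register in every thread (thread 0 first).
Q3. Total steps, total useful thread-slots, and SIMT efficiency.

step 0: p <- 1                       11111111111111111111111111111111
step 1: s <- 4                       11111111111111111111111111111111
step 2: s <- ((s + p) % 5)           11111111111111111111111111111111
step 3: p <- 4                       11111111111111111111111111111111
step 4: s <- ((thread + thread) // 4) 11111111111111111111111111111111
step 5: s <- 6                       11111111111111111111111111111111
step 6: s <- ((thread + 7) % -3)     11111111111111111111111111111111
step 7: s <- 7                       11111111111111111111111111111111
step 8: s <- thread                  11111111111111111111111111111111
step 9: s <- thread                  11111111111111111111111111111111
step 10: s <- 2                       11111111111111111111111111111111
step 11: s <- p                       11111111111111111111111111111111

Answer: 12 steps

s: 4,4,4,4,4,4,4,4,4,4,4,4,4,4,4,4,4,4,4,4,4,4,4,4,4,4,4,4,4,4,4,4
p: 4,4,4,4,4,4,4,4,4,4,4,4,4,4,4,4,4,4,4,4,4,4,4,4,4,4,4,4,4,4,4,4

steps = 12; useful = 384; efficiency = 384/384 = 1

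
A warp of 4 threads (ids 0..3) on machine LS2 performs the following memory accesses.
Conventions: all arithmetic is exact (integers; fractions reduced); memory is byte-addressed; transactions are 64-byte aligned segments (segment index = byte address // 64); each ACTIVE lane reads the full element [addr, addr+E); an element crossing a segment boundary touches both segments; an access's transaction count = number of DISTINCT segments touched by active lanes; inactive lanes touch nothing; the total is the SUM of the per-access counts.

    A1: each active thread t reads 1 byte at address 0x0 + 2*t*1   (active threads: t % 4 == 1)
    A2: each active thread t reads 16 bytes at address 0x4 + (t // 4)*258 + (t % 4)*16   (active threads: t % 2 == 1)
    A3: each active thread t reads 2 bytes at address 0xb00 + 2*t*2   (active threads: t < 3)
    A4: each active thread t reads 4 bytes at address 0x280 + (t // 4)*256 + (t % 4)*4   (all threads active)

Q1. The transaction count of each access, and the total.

A1: 1 transaction
A2: 2 transactions
A3: 1 transaction
A4: 1 transaction

Answer: 1,2,1,1; total 5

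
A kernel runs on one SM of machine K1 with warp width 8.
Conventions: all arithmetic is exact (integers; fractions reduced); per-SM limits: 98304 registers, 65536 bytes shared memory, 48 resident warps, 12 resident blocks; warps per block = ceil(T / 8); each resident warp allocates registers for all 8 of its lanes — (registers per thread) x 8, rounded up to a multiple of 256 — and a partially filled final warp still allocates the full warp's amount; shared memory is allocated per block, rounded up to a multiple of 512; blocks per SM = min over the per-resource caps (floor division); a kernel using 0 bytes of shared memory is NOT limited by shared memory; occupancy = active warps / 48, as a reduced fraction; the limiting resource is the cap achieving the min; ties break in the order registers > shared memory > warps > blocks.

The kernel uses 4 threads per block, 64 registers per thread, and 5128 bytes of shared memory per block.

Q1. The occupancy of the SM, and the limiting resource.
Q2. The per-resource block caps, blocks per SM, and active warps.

Answer: occupancy 11/48, limited by shared memory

registers: 192 blocks
shared memory: 11 blocks
warps: 48 blocks
blocks: 12 blocks

Answer: 11 blocks, 11 active warps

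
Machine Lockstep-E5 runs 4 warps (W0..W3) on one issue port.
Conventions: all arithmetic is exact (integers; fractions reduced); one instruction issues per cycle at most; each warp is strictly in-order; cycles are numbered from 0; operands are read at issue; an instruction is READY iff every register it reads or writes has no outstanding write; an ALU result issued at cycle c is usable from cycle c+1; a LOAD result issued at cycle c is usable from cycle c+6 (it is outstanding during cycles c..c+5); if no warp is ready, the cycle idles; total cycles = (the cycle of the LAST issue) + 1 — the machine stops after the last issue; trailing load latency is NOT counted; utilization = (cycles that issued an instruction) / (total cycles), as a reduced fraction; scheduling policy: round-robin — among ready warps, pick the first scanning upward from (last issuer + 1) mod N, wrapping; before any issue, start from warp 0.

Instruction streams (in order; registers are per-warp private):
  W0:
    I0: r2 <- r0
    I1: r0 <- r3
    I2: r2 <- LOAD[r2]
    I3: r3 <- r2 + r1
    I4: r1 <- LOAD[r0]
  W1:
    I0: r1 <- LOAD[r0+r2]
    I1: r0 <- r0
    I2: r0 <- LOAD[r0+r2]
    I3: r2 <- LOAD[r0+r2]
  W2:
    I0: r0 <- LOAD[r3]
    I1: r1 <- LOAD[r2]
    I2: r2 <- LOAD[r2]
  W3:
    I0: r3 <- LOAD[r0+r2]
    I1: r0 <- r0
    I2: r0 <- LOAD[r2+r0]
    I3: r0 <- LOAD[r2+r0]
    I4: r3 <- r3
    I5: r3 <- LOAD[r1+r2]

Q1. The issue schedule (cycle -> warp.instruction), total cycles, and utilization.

cycle 0: W0.I0
cycle 1: W1.I0
cycle 2: W2.I0
cycle 3: W3.I0
cycle 4: W0.I1
cycle 5: W1.I1
cycle 6: W2.I1
cycle 7: W3.I1
cycle 8: W0.I2
cycle 9: W1.I2
cycle 10: W2.I2
cycle 11: W3.I2
cycle 12: idle
cycle 13: idle
cycle 14: W0.I3
cycle 15: W1.I3
cycle 16: W0.I4
cycle 17: W3.I3
cycle 18: W3.I4
cycle 19: W3.I5

Answer: 20 cycles, utilization 9/10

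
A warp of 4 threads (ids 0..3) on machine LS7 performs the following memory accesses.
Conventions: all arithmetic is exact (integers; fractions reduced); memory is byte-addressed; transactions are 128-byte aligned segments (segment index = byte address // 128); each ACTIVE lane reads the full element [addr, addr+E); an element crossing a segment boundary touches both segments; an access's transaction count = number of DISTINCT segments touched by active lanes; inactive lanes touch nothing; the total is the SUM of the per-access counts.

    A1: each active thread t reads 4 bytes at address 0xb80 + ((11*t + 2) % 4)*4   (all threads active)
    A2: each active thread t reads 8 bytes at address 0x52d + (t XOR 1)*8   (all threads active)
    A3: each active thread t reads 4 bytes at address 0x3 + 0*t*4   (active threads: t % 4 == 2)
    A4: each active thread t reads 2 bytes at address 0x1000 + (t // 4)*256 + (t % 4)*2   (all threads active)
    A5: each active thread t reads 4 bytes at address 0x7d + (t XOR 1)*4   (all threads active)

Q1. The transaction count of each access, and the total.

A1: 1 transaction
A2: 1 transaction
A3: 1 transaction
A4: 1 transaction
A5: 2 transactions

Answer: 1,1,1,1,2; total 6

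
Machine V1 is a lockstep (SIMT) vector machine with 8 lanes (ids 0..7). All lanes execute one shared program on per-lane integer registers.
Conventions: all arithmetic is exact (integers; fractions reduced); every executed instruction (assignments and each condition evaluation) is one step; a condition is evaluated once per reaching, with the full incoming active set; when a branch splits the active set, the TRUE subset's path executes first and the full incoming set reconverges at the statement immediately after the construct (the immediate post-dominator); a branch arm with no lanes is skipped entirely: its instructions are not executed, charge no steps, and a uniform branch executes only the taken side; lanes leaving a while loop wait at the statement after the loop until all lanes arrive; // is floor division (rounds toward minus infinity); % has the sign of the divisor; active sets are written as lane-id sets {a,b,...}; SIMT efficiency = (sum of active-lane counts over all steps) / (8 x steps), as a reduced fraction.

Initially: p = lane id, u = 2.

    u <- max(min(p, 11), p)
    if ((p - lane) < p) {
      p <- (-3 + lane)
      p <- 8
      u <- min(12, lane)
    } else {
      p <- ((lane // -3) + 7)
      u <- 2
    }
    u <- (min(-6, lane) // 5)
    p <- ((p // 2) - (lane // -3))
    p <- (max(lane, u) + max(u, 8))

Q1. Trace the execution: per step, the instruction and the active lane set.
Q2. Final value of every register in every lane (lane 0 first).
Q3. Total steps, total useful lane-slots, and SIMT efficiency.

step 0: u <- max(min(p, 11), p)      {0,1,2,3,4,5,6,7}
step 1: eval ((p - lane) < p)        {0,1,2,3,4,5,6,7}
step 2: p <- (-3 + lane)             {1,2,3,4,5,6,7}
step 3: p <- 8                       {1,2,3,4,5,6,7}
step 4: u <- min(12, lane)           {1,2,3,4,5,6,7}
step 5: p <- ((lane // -3) + 7)      {0}
step 6: u <- 2                       {0}
step 7: u <- (min(-6, lane) // 5)    {0,1,2,3,4,5,6,7}
step 8: p <- ((p // 2) - (lane // -3)) {0,1,2,3,4,5,6,7}
step 9: p <- (max(lane, u) + max(u, 8)) {0,1,2,3,4,5,6,7}

Answer: 10 steps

p: 8,9,10,11,12,13,14,15
u: -2,-2,-2,-2,-2,-2,-2,-2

steps = 10; useful = 63; efficiency = 63/80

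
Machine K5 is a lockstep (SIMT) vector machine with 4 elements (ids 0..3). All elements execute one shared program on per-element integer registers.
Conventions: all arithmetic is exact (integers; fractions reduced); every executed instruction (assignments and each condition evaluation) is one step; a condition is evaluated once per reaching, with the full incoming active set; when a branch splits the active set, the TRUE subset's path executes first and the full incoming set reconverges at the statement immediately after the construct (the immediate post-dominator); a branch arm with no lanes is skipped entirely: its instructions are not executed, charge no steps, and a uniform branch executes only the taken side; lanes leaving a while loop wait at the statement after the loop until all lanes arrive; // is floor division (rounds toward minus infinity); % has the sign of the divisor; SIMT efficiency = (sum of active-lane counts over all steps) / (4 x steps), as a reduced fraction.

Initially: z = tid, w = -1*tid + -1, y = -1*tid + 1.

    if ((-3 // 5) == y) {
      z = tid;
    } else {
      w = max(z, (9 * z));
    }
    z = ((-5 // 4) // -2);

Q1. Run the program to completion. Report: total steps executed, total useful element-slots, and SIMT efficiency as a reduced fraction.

Answer: 4 steps, 12 useful, 3/4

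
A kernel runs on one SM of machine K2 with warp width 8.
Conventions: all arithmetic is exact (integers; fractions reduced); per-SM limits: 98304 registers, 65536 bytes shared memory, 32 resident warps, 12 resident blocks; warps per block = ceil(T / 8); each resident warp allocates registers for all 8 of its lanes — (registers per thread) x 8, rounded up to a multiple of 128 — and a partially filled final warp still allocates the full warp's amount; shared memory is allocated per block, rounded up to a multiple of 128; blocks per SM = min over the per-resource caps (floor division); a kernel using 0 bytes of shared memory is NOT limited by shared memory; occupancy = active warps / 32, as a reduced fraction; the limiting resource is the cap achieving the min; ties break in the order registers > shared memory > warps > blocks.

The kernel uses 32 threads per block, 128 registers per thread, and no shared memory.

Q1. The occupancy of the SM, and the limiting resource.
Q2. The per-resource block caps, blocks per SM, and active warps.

Answer: occupancy 1, limited by warps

registers: 24 blocks
shared memory: no limit (kernel uses none)
warps: 8 blocks
blocks: 12 blocks

Answer: 8 blocks, 32 active warps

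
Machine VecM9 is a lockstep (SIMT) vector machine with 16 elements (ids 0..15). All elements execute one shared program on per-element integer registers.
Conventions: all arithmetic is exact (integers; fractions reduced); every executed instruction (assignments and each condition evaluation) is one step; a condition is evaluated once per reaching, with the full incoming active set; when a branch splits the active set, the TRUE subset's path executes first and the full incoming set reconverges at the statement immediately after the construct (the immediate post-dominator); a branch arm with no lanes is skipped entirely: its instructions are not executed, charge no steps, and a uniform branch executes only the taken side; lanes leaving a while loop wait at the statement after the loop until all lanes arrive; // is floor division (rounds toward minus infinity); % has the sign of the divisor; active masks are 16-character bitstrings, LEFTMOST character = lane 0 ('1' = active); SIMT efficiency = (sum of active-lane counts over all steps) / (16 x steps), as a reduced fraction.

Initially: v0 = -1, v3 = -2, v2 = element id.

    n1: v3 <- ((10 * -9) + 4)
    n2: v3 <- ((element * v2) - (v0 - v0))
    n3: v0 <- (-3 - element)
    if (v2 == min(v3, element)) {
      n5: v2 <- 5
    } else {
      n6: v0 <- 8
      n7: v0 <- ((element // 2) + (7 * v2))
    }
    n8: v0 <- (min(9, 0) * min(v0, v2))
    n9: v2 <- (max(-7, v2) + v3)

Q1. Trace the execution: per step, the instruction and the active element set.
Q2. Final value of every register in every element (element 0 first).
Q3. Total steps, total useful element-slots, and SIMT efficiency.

step 0: v3 <- ((10 * -9) + 4)        1111111111111111
step 1: v3 <- ((element * v2) - (v0 - v0)) 1111111111111111
step 2: v0 <- (-3 - element)         1111111111111111
step 3: eval (v2 == min(v3, element)) 1111111111111111
step 4: v2 <- 5                      1111111111111111
step 5: v0 <- (min(9, 0) * min(v0, v2)) 1111111111111111
step 6: v2 <- (max(-7, v2) + v3)     1111111111111111

Answer: 7 steps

v0: 0,0,0,0,0,0,0,0,0,0,0,0,0,0,0,0
v3: 0,1,4,9,16,25,36,49,64,81,100,121,144,169,196,225
v2: 5,6,9,14,21,30,41,54,69,86,105,126,149,174,201,230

steps = 7; useful = 112; efficiency = 112/112 = 1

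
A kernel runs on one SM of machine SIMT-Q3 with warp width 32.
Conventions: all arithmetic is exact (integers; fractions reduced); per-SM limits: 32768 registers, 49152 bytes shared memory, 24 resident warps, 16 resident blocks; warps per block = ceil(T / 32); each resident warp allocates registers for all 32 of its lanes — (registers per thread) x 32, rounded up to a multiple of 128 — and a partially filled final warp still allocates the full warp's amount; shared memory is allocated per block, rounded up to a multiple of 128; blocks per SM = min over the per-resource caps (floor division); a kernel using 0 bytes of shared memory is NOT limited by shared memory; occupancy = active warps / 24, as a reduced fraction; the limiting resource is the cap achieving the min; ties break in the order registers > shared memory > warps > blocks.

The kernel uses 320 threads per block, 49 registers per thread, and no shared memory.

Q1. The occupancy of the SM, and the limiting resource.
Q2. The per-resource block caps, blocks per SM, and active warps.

Answer: occupancy 5/12, limited by registers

registers: 1 block
shared memory: no limit (kernel uses none)
warps: 2 blocks
blocks: 16 blocks

Answer: 1 block, 10 active warps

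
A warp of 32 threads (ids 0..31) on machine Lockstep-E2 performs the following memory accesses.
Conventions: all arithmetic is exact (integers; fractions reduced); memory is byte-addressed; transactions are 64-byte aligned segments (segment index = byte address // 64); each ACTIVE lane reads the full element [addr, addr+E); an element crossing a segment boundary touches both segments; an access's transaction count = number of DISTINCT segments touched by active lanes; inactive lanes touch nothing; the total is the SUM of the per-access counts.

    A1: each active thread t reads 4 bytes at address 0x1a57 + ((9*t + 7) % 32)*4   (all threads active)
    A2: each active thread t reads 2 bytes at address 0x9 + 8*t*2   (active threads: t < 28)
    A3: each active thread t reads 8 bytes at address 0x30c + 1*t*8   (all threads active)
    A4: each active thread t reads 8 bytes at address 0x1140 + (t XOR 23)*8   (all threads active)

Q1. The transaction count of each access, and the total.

A1: 3 transactions
A2: 7 transactions
A3: 5 transactions
A4: 4 transactions

Answer: 3,7,5,4; total 19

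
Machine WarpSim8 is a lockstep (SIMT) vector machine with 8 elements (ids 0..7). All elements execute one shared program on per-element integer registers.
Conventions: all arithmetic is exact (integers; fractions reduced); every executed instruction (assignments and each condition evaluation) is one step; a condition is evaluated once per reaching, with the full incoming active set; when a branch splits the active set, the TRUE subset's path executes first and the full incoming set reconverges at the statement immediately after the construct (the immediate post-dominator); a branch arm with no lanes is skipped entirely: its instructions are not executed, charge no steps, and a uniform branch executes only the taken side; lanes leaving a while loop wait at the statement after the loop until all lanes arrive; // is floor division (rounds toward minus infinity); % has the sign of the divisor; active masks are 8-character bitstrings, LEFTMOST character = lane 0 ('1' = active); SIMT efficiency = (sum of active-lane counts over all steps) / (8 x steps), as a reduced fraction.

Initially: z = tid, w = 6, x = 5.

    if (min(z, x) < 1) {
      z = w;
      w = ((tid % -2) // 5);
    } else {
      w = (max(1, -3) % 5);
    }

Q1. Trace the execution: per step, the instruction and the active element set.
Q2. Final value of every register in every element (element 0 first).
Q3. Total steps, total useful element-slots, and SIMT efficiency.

step 0: eval (min(z, x) < 1)         11111111
step 1: z <- w                       10000000
step 2: w <- ((tid % -2) // 5)       10000000
step 3: w <- (max(1, -3) % 5)        01111111

Answer: 4 steps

z: 6,1,2,3,4,5,6,7
w: 0,1,1,1,1,1,1,1
x: 5,5,5,5,5,5,5,5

steps = 4; useful = 17; efficiency = 17/32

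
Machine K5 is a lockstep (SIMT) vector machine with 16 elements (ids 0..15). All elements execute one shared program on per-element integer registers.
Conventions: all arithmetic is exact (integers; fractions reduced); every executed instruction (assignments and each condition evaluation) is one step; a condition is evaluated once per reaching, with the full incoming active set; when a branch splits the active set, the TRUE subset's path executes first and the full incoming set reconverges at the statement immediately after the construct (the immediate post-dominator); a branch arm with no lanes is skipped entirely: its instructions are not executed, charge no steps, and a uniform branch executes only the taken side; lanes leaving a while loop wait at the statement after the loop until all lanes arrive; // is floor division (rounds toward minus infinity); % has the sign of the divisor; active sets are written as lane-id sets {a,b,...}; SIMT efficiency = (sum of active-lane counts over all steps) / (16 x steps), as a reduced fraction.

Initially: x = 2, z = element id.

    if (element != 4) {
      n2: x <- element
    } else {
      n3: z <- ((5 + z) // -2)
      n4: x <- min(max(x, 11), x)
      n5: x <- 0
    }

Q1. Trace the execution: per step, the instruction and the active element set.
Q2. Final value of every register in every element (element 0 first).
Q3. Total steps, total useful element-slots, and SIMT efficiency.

step 0: eval (element != 4)          {0,1,2,3,4,5,6,7,8,9,10,11,12,13,14,15}
step 1: x <- element                 {0,1,2,3,5,6,7,8,9,10,11,12,13,14,15}
step 2: z <- ((5 + z) // -2)         {4}
step 3: x <- min(max(x, 11), x)      {4}
step 4: x <- 0                       {4}

Answer: 5 steps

x: 0,1,2,3,0,5,6,7,8,9,10,11,12,13,14,15
z: 0,1,2,3,-5,5,6,7,8,9,10,11,12,13,14,15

steps = 5; useful = 34; efficiency = 34/80 = 17/40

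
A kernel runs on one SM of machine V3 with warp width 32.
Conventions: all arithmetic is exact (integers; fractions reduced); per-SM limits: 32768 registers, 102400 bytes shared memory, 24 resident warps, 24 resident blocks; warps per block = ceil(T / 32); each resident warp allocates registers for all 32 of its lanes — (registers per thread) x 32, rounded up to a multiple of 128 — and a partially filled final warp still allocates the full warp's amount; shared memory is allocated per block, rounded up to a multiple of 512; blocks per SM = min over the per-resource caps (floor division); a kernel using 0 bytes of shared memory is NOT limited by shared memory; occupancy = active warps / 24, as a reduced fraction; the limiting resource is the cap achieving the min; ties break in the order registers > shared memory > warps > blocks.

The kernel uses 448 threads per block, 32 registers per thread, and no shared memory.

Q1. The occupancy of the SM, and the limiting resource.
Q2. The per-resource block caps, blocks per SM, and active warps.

Answer: occupancy 7/12, limited by warps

registers: 2 blocks
shared memory: no limit (kernel uses none)
warps: 1 block
blocks: 24 blocks

Answer: 1 block, 14 active warps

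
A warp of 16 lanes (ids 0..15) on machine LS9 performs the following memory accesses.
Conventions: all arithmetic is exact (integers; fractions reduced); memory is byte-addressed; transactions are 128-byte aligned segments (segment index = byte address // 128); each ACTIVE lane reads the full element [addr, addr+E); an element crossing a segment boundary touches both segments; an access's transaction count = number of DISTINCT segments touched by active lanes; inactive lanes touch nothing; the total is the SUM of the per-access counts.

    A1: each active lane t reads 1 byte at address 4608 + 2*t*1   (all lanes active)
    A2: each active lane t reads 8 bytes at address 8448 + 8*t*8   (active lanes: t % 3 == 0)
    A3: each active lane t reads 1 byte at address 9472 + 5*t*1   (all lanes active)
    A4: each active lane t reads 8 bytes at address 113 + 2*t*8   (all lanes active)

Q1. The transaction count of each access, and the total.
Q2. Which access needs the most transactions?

A1: 1 transaction
A2: 6 transactions
A3: 1 transaction
A4: 3 transactions

Answer: 1,6,1,3; total 11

Answer: A2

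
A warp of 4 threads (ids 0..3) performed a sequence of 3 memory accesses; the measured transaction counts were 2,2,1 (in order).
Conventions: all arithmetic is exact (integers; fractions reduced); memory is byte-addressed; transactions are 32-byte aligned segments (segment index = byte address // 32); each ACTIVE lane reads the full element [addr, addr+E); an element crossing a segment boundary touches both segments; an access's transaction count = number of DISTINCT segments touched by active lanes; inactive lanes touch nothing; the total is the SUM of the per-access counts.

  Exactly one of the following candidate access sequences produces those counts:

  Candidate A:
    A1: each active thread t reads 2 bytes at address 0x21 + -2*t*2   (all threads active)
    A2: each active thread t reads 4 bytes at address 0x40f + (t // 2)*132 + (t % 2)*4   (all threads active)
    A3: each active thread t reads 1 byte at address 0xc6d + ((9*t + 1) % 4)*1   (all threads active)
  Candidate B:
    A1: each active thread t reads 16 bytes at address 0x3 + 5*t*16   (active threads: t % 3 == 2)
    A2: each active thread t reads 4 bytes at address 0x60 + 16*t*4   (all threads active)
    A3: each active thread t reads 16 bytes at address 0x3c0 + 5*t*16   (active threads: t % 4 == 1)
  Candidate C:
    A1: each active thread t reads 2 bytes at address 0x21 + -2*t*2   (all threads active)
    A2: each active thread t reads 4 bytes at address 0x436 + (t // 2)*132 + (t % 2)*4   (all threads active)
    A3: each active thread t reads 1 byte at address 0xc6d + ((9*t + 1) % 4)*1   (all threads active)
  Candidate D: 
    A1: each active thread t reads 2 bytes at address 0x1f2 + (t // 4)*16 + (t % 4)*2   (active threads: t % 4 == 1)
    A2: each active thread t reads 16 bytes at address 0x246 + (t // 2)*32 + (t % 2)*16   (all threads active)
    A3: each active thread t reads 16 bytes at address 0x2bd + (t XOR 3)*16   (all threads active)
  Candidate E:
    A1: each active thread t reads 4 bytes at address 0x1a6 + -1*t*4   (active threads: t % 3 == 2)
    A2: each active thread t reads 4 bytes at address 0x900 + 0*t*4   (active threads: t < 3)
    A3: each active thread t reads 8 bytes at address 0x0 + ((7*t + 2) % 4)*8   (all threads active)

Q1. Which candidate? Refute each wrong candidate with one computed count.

B: A1 gives 1 transaction, not 2
C: A2 gives 3 transactions, not 2
D: A1 gives 1 transaction, not 2
E: A2 gives 1 transaction, not 2
A: all counts match (2,2,1)

Answer: A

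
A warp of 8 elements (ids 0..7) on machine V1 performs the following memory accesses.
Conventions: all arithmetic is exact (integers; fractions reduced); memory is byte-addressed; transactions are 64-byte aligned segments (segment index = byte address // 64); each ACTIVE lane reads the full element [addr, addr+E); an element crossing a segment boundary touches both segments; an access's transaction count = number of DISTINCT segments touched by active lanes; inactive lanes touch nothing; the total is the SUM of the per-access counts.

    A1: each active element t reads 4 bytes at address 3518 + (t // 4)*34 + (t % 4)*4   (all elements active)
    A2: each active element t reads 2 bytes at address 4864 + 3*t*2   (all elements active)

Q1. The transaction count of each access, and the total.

A1: 2 transactions
A2: 1 transaction

Answer: 2,1; total 3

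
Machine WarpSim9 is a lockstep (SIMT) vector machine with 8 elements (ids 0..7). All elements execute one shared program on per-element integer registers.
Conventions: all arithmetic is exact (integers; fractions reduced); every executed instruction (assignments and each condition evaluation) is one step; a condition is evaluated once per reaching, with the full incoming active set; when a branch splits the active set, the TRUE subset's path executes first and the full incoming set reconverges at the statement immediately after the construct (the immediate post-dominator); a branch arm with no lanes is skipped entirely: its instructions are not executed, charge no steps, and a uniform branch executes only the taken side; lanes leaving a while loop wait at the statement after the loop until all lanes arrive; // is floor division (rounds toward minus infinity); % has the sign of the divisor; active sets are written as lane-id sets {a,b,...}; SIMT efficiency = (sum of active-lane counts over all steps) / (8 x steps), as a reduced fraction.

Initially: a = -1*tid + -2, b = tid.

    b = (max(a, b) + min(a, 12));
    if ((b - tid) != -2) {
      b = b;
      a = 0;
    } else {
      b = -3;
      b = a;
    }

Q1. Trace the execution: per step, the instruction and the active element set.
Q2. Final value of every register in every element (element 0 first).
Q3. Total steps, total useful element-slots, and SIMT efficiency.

step 0: b <- (max(a, b) + min(a, 12)) {0,1,2,3,4,5,6,7}
step 1: eval ((b - tid) != -2)       {0,1,2,3,4,5,6,7}
step 2: b <- b                       {1,2,3,4,5,6,7}
step 3: a <- 0                       {1,2,3,4,5,6,7}
step 4: b <- -3                      {0}
step 5: b <- a                       {0}

Answer: 6 steps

a: -2,0,0,0,0,0,0,0
b: -2,-2,-2,-2,-2,-2,-2,-2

steps = 6; useful = 32; efficiency = 32/48 = 2/3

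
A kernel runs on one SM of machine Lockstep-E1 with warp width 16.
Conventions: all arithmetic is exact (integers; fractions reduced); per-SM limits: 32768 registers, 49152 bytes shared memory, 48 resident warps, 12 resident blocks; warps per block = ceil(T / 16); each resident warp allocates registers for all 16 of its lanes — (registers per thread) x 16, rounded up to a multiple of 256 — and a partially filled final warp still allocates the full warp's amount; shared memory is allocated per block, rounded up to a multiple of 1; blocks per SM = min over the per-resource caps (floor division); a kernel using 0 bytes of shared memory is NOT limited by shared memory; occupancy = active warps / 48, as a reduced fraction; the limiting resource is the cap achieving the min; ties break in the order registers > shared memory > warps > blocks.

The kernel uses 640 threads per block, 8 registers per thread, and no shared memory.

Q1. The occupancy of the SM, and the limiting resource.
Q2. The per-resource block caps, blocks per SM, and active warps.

Answer: occupancy 5/6, limited by warps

registers: 3 blocks
shared memory: no limit (kernel uses none)
warps: 1 block
blocks: 12 blocks

Answer: 1 block, 40 active warps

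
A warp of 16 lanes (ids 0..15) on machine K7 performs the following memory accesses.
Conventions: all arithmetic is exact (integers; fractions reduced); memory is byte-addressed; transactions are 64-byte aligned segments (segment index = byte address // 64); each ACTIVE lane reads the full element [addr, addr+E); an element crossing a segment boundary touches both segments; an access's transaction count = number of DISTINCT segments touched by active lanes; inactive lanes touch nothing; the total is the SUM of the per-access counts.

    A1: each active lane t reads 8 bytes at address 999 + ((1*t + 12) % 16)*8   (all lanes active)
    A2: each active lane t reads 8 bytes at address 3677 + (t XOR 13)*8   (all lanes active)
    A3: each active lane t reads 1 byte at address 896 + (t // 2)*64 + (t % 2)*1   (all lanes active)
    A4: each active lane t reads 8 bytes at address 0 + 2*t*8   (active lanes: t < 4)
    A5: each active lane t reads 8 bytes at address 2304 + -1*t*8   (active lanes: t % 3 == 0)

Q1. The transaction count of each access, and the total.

A1: 3 transactions
A2: 3 transactions
A3: 8 transactions
A4: 1 transaction
A5: 3 transactions

Answer: 3,3,8,1,3; total 18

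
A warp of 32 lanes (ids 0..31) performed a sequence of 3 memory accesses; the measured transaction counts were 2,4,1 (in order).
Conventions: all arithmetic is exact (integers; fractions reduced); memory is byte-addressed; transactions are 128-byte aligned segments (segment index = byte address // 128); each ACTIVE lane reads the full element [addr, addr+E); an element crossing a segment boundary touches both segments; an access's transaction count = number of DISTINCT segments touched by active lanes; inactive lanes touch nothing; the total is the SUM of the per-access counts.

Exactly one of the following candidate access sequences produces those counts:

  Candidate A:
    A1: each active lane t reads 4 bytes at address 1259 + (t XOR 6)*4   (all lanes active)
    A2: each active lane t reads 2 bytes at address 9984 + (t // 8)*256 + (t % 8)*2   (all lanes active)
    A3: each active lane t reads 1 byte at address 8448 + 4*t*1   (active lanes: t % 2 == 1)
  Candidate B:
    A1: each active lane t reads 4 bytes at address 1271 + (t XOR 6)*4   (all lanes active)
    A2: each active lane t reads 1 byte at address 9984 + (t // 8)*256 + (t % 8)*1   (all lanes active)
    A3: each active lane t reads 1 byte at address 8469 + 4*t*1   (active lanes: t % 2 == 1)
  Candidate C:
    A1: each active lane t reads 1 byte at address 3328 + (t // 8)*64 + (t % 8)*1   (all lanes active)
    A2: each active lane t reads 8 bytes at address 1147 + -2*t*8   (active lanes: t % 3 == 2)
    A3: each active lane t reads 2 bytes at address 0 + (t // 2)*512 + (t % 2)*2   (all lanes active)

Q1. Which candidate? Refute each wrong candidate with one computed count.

B: A3 gives 2 transactions, not 1
C: A3 gives 16 transactions, not 1
A: all counts match (2,4,1)

Answer: A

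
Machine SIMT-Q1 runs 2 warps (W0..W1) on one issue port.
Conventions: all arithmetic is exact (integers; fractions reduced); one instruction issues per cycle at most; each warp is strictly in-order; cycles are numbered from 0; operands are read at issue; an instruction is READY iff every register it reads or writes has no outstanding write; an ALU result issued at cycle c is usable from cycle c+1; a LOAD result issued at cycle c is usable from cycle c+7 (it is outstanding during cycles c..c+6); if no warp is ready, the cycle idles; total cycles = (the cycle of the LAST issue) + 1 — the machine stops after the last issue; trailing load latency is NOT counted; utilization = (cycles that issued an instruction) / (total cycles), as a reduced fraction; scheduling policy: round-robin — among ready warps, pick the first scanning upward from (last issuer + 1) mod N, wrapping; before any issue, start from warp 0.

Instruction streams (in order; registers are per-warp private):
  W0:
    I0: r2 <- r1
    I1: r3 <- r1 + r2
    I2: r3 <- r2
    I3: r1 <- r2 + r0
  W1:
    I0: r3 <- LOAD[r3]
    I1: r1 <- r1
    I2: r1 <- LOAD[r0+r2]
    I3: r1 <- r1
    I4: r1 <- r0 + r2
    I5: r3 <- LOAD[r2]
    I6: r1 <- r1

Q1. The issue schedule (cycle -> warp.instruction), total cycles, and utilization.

cycle 0: W0.I0
cycle 1: W1.I0
cycle 2: W0.I1
cycle 3: W1.I1
cycle 4: W0.I2
cycle 5: W1.I2
cycle 6: W0.I3
cycle 7: idle
cycle 8: idle
cycle 9: idle
cycle 10: idle
cycle 11: idle
cycle 12: W1.I3
cycle 13: W1.I4
cycle 14: W1.I5
cycle 15: W1.I6

Answer: 16 cycles, utilization 11/16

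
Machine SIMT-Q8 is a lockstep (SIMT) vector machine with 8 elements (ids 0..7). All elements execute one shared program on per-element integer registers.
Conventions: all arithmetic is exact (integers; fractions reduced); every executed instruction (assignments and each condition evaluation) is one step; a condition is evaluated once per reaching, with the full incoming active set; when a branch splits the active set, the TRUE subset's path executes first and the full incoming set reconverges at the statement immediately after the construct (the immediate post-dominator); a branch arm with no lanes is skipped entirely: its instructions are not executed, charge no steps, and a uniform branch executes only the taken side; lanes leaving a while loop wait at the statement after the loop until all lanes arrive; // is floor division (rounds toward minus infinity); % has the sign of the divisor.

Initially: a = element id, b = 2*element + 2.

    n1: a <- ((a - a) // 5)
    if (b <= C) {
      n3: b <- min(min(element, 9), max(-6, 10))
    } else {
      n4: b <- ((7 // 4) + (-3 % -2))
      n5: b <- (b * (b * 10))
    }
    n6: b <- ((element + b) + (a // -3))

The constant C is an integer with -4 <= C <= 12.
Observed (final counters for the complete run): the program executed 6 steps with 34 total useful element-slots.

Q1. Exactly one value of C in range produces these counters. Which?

Answer: C = 12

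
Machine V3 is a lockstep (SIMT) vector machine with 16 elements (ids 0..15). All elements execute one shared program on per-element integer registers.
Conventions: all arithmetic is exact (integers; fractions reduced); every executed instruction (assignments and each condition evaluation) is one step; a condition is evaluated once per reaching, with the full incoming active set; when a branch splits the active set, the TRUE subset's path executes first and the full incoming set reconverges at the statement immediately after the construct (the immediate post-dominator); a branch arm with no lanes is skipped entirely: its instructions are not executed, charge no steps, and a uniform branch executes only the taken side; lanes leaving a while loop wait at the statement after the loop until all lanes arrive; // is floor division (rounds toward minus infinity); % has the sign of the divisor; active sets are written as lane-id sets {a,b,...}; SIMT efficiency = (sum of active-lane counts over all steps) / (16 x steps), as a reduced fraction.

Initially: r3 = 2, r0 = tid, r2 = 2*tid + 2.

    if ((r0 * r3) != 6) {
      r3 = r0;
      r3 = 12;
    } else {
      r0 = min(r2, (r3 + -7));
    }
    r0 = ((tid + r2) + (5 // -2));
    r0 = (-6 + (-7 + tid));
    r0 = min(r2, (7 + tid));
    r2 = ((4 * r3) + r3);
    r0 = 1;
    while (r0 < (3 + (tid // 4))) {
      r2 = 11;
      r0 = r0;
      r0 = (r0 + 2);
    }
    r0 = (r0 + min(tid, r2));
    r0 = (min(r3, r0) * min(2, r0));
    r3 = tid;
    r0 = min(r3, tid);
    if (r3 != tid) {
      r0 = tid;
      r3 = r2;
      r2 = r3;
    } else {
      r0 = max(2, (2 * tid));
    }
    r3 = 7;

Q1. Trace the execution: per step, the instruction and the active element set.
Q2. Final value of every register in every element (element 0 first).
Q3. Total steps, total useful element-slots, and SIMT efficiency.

step 0: eval ((r0 * r3) != 6)        {0,1,2,3,4,5,6,7,8,9,10,11,12,13,14,15}
step 1: r3 <- r0                     {0,1,2,4,5,6,7,8,9,10,11,12,13,14,15}
step 2: r3 <- 12                     {0,1,2,4,5,6,7,8,9,10,11,12,13,14,15}
step 3: r0 <- min(r2, (r3 + -7))     {3}
step 4: r0 <- ((tid + r2) + (5 // -2)) {0,1,2,3,4,5,6,7,8,9,10,11,12,13,14,15}
step 5: r0 <- (-6 + (-7 + tid))      {0,1,2,3,4,5,6,7,8,9,10,11,12,13,14,15}
step 6: r0 <- min(r2, (7 + tid))     {0,1,2,3,4,5,6,7,8,9,10,11,12,13,14,15}
step 7: r2 <- ((4 * r3) + r3)        {0,1,2,3,4,5,6,7,8,9,10,11,12,13,14,15}
step 8: r0 <- 1                      {0,1,2,3,4,5,6,7,8,9,10,11,12,13,14,15}
step 9: eval (r0 < (3 + (tid // 4))) {0,1,2,3,4,5,6,7,8,9,10,11,12,13,14,15}
step 10: r2 <- 11                     {0,1,2,3,4,5,6,7,8,9,10,11,12,13,14,15}
step 11: r0 <- r0                     {0,1,2,3,4,5,6,7,8,9,10,11,12,13,14,15}
step 12: r0 <- (r0 + 2)               {0,1,2,3,4,5,6,7,8,9,10,11,12,13,14,15}
step 13: eval (r0 < (3 + (tid // 4))) {0,1,2,3,4,5,6,7,8,9,10,11,12,13,14,15}
step 14: r2 <- 11                     {4,5,6,7,8,9,10,11,12,13,14,15}
step 15: r0 <- r0                     {4,5,6,7,8,9,10,11,12,13,14,15}
step 16: r0 <- (r0 + 2)               {4,5,6,7,8,9,10,11,12,13,14,15}
step 17: eval (r0 < (3 + (tid // 4))) {4,5,6,7,8,9,10,11,12,13,14,15}
step 18: r2 <- 11                     {12,13,14,15}
step 19: r0 <- r0                     {12,13,14,15}
step 20: r0 <- (r0 + 2)               {12,13,14,15}
step 21: eval (r0 < (3 + (tid // 4))) {12,13,14,15}
step 22: r0 <- (r0 + min(tid, r2))    {0,1,2,3,4,5,6,7,8,9,10,11,12,13,14,15}
step 23: r0 <- (min(r3, r0) * min(2, r0)) {0,1,2,3,4,5,6,7,8,9,10,11,12,13,14,15}
step 24: r3 <- tid                    {0,1,2,3,4,5,6,7,8,9,10,11,12,13,14,15}
step 25: r0 <- min(r3, tid)           {0,1,2,3,4,5,6,7,8,9,10,11,12,13,14,15}
step 26: eval (r3 != tid)             {0,1,2,3,4,5,6,7,8,9,10,11,12,13,14,15}
step 27: r0 <- max(2, (2 * tid))      {0,1,2,3,4,5,6,7,8,9,10,11,12,13,14,15}
step 28: r3 <- 7                      {0,1,2,3,4,5,6,7,8,9,10,11,12,13,14,15}

Answer: 29 steps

r3: 7,7,7,7,7,7,7,7,7,7,7,7,7,7,7,7
r0: 2,2,4,6,8,10,12,14,16,18,20,22,24,26,28,30
r2: 11,11,11,11,11,11,11,11,11,11,11,11,11,11,11,11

steps = 29; useful = 383; efficiency = 383/464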